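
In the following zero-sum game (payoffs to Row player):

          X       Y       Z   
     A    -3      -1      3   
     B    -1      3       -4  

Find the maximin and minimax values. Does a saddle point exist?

Maximin = -3, Minimax = -1, Saddle: False

Work:
Row minimums: [-3, -4] → maximin = -3
Column maximums: [-1, 3, 3] → minimax = -1
No saddle point (maximin ≠ minimax). Mixed strategy needed.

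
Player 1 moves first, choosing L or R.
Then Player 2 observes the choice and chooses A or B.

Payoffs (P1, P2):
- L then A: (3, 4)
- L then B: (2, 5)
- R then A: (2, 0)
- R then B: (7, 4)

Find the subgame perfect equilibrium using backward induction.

P1 plays R, P2 plays B after L and B after R; Payoff (7, 4)

Work:
Backward induction:
After L: P2 chooses B → P1 gets 2
After R: P2 chooses B → P1 gets 7
P1 chooses R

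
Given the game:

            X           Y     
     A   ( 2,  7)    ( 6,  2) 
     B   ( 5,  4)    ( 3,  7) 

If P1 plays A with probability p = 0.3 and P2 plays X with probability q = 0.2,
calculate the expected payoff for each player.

E[P1] = 3.94, E[P2] = 5.38

Work:
E[P1] = p·q·π₁(A,X) + p·(1-q)·π₁(A,Y) + (1-p)·q·π₁(B,X) + (1-p)·(1-q)·π₁(B,Y)
= 0.3·0.2·2 + 0.3·0.8·6 + 0.7·0.2·5 + 0.7·0.8·3
= 3.94

E[P2] = 5.38 (similar calculation)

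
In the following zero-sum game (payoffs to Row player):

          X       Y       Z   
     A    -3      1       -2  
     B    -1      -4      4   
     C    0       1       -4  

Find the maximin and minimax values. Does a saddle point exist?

Maximin = -3, Minimax = 0, Saddle: False

Work:
Row minimums: [-3, -4, -4] → maximin = -3
Column maximums: [0, 1, 4] → minimax = 0
No saddle point (maximin ≠ minimax). Mixed strategy needed.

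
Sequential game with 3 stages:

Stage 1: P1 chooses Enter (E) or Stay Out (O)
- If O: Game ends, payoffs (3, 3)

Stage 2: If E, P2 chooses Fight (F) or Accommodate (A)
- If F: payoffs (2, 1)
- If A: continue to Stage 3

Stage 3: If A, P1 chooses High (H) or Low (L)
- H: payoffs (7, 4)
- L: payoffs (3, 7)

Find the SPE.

SPE: (E, A, H); Outcome (7, 4)

Work:
Stage 3: P1 chooses H (7 vs 3)
Stage 2: P2: F->1, A->4 (anticipating H). Choose A
Stage 1: P1: O->3, E->7 (anticipating A, H). Choose E
SPE path: E -> A -> H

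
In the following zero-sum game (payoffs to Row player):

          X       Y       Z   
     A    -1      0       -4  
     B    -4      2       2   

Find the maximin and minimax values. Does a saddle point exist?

Maximin = -4, Minimax = -1, Saddle: False

Work:
Row minimums: [-4, -4] → maximin = -4
Column maximums: [-1, 2, 2] → minimax = -1
No saddle point (maximin ≠ minimax). Mixed strategy needed.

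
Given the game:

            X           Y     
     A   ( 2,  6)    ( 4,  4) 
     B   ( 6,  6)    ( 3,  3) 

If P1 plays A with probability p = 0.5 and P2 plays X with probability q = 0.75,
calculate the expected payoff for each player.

E[P1] = 3.875, E[P2] = 5.375

Work:
E[P1] = p·q·π₁(A,X) + p·(1-q)·π₁(A,Y) + (1-p)·q·π₁(B,X) + (1-p)·(1-q)·π₁(B,Y)
= 0.5·0.75·2 + 0.5·0.25·4 + 0.5·0.75·6 + 0.5·0.25·3
= 3.875

E[P2] = 5.375 (similar calculation)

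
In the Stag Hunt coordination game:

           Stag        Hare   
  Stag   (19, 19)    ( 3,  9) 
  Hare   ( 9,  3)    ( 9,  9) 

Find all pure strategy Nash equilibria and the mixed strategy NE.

Pure NE: (Stag, Stag) and (Hare, Hare); Mixed NE: p = 0.375, q = 0.375

Work:
Check pure NE:
(Stag, Stag): (19, 19) - no unilateral deviation beneficial
(Hare, Hare): (9, 9) - no unilateral deviation beneficial
Mixed NE: P1 plays Stag with p = 0.375, P2 plays Stag with q = 0.375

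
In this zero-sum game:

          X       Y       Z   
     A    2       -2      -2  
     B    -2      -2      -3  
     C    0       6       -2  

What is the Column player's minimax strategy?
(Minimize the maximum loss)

Column should play Z, value = -2

Work:
Column player minimizes Row's maximum payoff:
Column X: max payoff to Row = 2
Column Y: max payoff to Row = 6
Column Z: max payoff to Row = -2
Minimum is -2, achieved by column Z.
Minimax strategy: Z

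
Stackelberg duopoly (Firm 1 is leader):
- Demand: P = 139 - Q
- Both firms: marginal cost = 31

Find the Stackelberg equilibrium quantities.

q₁* (leader) = 54.0, q₂* (follower) = 27.0

Work:
Follower's reaction: q₂ = (a - c - q₁)/2
Leader substitutes: π₁ = q₁·(a - q₁ - (a-c-q₁)/2 - c)
FOC: q₁* = (139 - 31)/2 = 54.00
Then: q₂* = (139 - 31 - 54.0)/2 = 27.00
Leader has first-mover advantage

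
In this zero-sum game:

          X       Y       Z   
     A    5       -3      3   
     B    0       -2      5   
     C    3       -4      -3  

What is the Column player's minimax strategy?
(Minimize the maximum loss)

Column should play Y, value = -2

Work:
Column player minimizes Row's maximum payoff:
Column X: max payoff to Row = 5
Column Y: max payoff to Row = -2
Column Z: max payoff to Row = 5
Minimum is -2, achieved by column Y.
Minimax strategy: Y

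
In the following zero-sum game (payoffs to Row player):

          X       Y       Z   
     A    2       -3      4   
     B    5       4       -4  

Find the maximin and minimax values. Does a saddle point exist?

Maximin = -3, Minimax = 4, Saddle: False

Work:
Row minimums: [-3, -4] → maximin = -3
Column maximums: [5, 4, 4] → minimax = 4
No saddle point (maximin ≠ minimax). Mixed strategy needed.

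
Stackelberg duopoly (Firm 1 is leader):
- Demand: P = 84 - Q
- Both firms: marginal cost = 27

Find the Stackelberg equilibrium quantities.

q₁* (leader) = 28.5, q₂* (follower) = 14.25

Work:
Follower's reaction: q₂ = (a - c - q₁)/2
Leader substitutes: π₁ = q₁·(a - q₁ - (a-c-q₁)/2 - c)
FOC: q₁* = (84 - 27)/2 = 28.50
Then: q₂* = (84 - 27 - 28.5)/2 = 14.25
Leader has first-mover advantage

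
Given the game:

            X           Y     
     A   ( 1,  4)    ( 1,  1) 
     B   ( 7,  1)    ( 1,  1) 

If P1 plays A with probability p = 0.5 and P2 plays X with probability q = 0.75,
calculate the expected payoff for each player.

E[P1] = 3.25, E[P2] = 2.125

Work:
E[P1] = p·q·π₁(A,X) + p·(1-q)·π₁(A,Y) + (1-p)·q·π₁(B,X) + (1-p)·(1-q)·π₁(B,Y)
= 0.5·0.75·1 + 0.5·0.25·1 + 0.5·0.75·7 + 0.5·0.25·1
= 3.25

E[P2] = 2.125 (similar calculation)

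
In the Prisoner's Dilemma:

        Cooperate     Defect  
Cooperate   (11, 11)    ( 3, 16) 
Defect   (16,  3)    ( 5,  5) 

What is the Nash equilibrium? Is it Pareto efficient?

(Defect, Defect) is NE; not Pareto efficient

Work:
Defect dominates Cooperate for both players:
If P2 cooperates: Defect (16) > Cooperate (11)
If P2 defects: Defect (5) > Cooperate (3)
NE: (Defect, Defect) with payoff (5, 5)
But (Cooperate, Cooperate) = (11, 11) Pareto dominates (5, 5)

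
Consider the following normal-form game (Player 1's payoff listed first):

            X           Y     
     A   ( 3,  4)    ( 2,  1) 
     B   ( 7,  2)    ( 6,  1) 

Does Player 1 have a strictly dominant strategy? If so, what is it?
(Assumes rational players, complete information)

Yes, Player 1's strictly dominant strategy is B

Work:
A strategy strictly dominates another if it gives a strictly higher payoff against every opponent action. Compare each pair of P1's strategies column-by-column:
  A vs B: [3 vs 7, 2 vs 6] → A does not strictly dominate B (column X: 3 ≤ 7)
  B vs A: [7 vs 3, 6 vs 2] → B strictly dominates A
B strictly dominates every other strategy → strictly dominant.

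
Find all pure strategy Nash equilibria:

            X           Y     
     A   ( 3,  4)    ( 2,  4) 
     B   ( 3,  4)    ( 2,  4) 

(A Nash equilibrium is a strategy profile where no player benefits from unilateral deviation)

Nash equilibrium: (A, X), (A, Y), (B, X), (B, Y)

Work:
Best responses:
  P1 vs X: payoffs [3, 3] → best response A/B (payoff 3)
  P1 vs Y: payoffs [2, 2] → best response A/B (payoff 2)
  P2 vs A: payoffs [4, 4] → best response X/Y (payoff 4)
  P2 vs B: payoffs [4, 4] → best response X/Y (payoff 4)
Mutual best responses: (A,X), (A,Y), (B,X), (B,Y) → Nash equilibria.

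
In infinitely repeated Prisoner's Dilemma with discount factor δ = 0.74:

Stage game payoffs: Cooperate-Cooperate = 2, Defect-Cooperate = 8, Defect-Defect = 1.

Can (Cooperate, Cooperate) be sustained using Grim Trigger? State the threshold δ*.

δ* = 0.8571; since δ = 0.74 < 0.8571, cooperation cannot be sustained

Work:
For Grim Trigger:
Cooperate forever: 2/(1-δ)
Defect then punished: 8 + 1·δ/(1-δ)
Need: 2/(1-δ) ≥ 8 + 1·δ/(1-δ)
Solving: δ ≥ (T-R)/(T-P) = (8-2)/(8-1) = 0.8571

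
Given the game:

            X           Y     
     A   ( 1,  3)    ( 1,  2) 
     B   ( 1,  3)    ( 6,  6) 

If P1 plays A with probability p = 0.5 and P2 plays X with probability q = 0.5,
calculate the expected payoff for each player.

E[P1] = 2.25, E[P2] = 3.5

Work:
E[P1] = p·q·π₁(A,X) + p·(1-q)·π₁(A,Y) + (1-p)·q·π₁(B,X) + (1-p)·(1-q)·π₁(B,Y)
= 0.5·0.5·1 + 0.5·0.5·1 + 0.5·0.5·1 + 0.5·0.5·6
= 2.25

E[P2] = 3.5 (similar calculation)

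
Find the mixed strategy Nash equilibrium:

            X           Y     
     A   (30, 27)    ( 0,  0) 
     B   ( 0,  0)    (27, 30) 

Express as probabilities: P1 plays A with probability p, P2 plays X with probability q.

p = 0.5263, q = 0.4737

Work:
Find probabilities that make opponent indifferent:
P2 chooses q to make P1 indifferent between A and B
P1 chooses p to make P2 indifferent between X and Y
Mixed NE: P1 plays (A: 0.5263, B: 0.4737), P2 plays (X: 0.4737, Y: 0.5263)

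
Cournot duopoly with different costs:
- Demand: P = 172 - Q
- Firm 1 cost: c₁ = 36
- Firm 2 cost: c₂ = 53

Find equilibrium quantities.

q₁* = 51.0, q₂* = 34.0

Work:
Reaction: q₁ = (172 - 36 - q₂)/2
Reaction: q₂ = (172 - 53 - q₁)/2
Solve simultaneously:
q₁* = (172 - 2×36 + 53)/3 = 51.0
q₂* = (172 - 2×53 + 36)/3 = 34.0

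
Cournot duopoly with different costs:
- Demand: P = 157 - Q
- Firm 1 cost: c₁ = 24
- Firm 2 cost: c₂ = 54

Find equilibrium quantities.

q₁* = 54.33, q₂* = 24.33

Work:
Reaction: q₁ = (157 - 24 - q₂)/2
Reaction: q₂ = (157 - 54 - q₁)/2
Solve simultaneously:
q₁* = (157 - 2×24 + 54)/3 = 54.33
q₂* = (157 - 2×54 + 24)/3 = 24.33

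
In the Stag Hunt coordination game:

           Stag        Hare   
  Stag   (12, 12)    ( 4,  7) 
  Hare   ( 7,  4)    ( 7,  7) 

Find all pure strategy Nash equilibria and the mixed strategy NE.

Pure NE: (Stag, Stag) and (Hare, Hare); Mixed NE: p = 0.375, q = 0.375

Work:
Check pure NE:
(Stag, Stag): (12, 12) - no unilateral deviation beneficial
(Hare, Hare): (7, 7) - no unilateral deviation beneficial
Mixed NE: P1 plays Stag with p = 0.375, P2 plays Stag with q = 0.375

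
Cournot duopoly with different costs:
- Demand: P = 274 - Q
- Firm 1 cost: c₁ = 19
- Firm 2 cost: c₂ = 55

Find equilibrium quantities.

q₁* = 97.0, q₂* = 61.0

Work:
Reaction: q₁ = (274 - 19 - q₂)/2
Reaction: q₂ = (274 - 55 - q₁)/2
Solve simultaneously:
q₁* = (274 - 2×19 + 55)/3 = 97.0
q₂* = (274 - 2×55 + 19)/3 = 61.0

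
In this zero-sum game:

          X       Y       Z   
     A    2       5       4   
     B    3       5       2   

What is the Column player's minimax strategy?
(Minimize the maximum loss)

Column should play X, value = 3

Work:
Column player minimizes Row's maximum payoff:
Column X: max payoff to Row = 3
Column Y: max payoff to Row = 5
Column Z: max payoff to Row = 4
Minimum is 3, achieved by column X.
Minimax strategy: X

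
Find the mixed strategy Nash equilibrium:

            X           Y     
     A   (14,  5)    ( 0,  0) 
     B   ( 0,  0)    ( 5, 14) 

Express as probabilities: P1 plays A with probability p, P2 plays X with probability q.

p = 0.7368, q = 0.2632

Work:
Find probabilities that make opponent indifferent:
P2 chooses q to make P1 indifferent between A and B
P1 chooses p to make P2 indifferent between X and Y
Mixed NE: P1 plays (A: 0.7368, B: 0.2632), P2 plays (X: 0.2632, Y: 0.7368)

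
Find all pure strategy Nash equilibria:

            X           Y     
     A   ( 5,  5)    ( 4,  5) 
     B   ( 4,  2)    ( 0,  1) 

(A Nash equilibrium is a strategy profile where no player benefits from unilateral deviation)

Nash equilibrium: (A, X), (A, Y)

Work:
Best responses:
  P1 vs X: payoffs [5, 4] → best response A (payoff 5)
  P1 vs Y: payoffs [4, 0] → best response A (payoff 4)
  P2 vs A: payoffs [5, 5] → best response X/Y (payoff 5)
  P2 vs B: payoffs [2, 1] → best response X (payoff 2)
Mutual best responses: (A,X), (A,Y) → Nash equilibria.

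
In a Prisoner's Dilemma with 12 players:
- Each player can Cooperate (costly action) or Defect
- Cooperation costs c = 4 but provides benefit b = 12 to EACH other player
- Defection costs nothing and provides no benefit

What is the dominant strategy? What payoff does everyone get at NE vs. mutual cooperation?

Dominant: Defect; NE payoff = 0; Coop payoff = 128

Work:
Defect dominates (saves cost c = 4, benefit to others is external)
NE: All defect → everyone gets 0
If all cooperate: each receives (11)×12 - 4 = 128
Social dilemma: 128 > 0 but NE gives 0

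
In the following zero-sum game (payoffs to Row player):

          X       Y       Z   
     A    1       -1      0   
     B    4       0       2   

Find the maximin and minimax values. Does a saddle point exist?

Maximin = 0, Minimax = 0, Saddle: True

Work:
Row minimums: [-1, 0] → maximin = 0
Column maximums: [4, 0, 2] → minimax = 0
Saddle point exists! Game value = 0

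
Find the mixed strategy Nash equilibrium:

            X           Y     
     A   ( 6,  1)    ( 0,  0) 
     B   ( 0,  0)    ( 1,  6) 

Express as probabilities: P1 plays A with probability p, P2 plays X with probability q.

p = 0.8571, q = 0.1429

Work:
Find probabilities that make opponent indifferent:
P2 chooses q to make P1 indifferent between A and B
P1 chooses p to make P2 indifferent between X and Y
Mixed NE: P1 plays (A: 0.8571, B: 0.1429), P2 plays (X: 0.1429, Y: 0.8571)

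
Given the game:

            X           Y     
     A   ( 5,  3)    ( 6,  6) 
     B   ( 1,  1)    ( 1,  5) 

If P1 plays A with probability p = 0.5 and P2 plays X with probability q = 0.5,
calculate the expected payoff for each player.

E[P1] = 3.25, E[P2] = 3.75

Work:
E[P1] = p·q·π₁(A,X) + p·(1-q)·π₁(A,Y) + (1-p)·q·π₁(B,X) + (1-p)·(1-q)·π₁(B,Y)
= 0.5·0.5·5 + 0.5·0.5·6 + 0.5·0.5·1 + 0.5·0.5·1
= 3.25

E[P2] = 3.75 (similar calculation)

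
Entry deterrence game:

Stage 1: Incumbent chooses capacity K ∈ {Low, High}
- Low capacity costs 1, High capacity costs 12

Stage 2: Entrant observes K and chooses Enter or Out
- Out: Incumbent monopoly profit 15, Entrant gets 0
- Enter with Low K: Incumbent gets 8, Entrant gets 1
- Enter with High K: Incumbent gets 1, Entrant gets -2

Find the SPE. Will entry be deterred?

SPE: (Low, Enter|Low, Out|High); Entry not deterred. Incumbent net profit = 7, Entrant gets 1

Work:
After Low K: Entrant enters (1 > 0)
After High K: Entrant stays out (-2 < 0)
Incumbent: Low → 8−1=7, High → 15−12=3
Incumbent chooses Low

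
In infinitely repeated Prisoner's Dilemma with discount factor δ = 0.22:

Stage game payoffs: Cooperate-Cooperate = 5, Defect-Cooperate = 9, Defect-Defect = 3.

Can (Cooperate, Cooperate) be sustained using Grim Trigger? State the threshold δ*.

δ* = 0.6667; since δ = 0.22 < 0.6667, cooperation cannot be sustained

Work:
For Grim Trigger:
Cooperate forever: 5/(1-δ)
Defect then punished: 9 + 3·δ/(1-δ)
Need: 5/(1-δ) ≥ 9 + 3·δ/(1-δ)
Solving: δ ≥ (T-R)/(T-P) = (9-5)/(9-3) = 0.6667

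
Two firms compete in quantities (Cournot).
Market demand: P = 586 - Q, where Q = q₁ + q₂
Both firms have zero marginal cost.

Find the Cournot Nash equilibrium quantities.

q₁* = q₂* = 195.33; P* = 195.33

Work:
Profit: π_i = P·q_i = (a - q_i - q_j)·q_i
FOC: ∂π_i/∂q_i = a - 2q_i - q_j = 0
Reaction function: q_i = (586 - q_j)/2
Symmetry: q* = 586/3 = 195.33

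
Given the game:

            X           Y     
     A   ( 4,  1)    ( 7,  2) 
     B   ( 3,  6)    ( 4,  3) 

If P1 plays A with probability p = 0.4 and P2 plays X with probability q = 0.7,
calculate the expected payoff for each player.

E[P1] = 3.94, E[P2] = 3.58

Work:
E[P1] = p·q·π₁(A,X) + p·(1-q)·π₁(A,Y) + (1-p)·q·π₁(B,X) + (1-p)·(1-q)·π₁(B,Y)
= 0.4·0.7·4 + 0.4·0.3·7 + 0.6·0.7·3 + 0.6·0.3·4
= 3.94

E[P2] = 3.58 (similar calculation)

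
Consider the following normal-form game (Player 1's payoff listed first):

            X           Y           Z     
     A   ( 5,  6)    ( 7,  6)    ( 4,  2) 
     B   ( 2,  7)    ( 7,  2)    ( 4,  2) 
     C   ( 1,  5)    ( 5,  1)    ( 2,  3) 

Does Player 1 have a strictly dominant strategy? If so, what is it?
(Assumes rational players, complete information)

No strictly dominant strategy exists for Player 1

Work:
A strategy strictly dominates another if it gives a strictly higher payoff against every opponent action. Compare each pair of P1's strategies column-by-column:
  A vs B: [5 vs 2, 7 vs 7, 4 vs 4] → A does not strictly dominate B (column Y: 7 ≤ 7)
  A vs C: [5 vs 1, 7 vs 5, 4 vs 2] → A strictly dominates C
  B vs A: [2 vs 5, 7 vs 7, 4 vs 4] → B does not strictly dominate A (column X: 2 ≤ 5)
  B vs C: [2 vs 1, 7 vs 5, 4 vs 2] → B strictly dominates C
  C vs A: [1 vs 5, 5 vs 7, 2 vs 4] → C does not strictly dominate A (column X: 1 ≤ 5)
  C vs B: [1 vs 2, 5 vs 7, 2 vs 4] → C does not strictly dominate B (column X: 1 ≤ 2)
No single strategy strictly dominates all others → no strictly dominant strategy.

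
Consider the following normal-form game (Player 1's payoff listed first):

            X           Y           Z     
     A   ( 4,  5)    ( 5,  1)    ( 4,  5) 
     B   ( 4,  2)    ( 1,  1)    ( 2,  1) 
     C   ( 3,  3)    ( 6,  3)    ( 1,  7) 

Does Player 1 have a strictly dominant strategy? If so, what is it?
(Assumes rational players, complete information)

No strictly dominant strategy exists for Player 1

Work:
A strategy strictly dominates another if it gives a strictly higher payoff against every opponent action. Compare each pair of P1's strategies column-by-column:
  A vs B: [4 vs 4, 5 vs 1, 4 vs 2] → A does not strictly dominate B (column X: 4 ≤ 4)
  A vs C: [4 vs 3, 5 vs 6, 4 vs 1] → A does not strictly dominate C (column Y: 5 ≤ 6)
  B vs A: [4 vs 4, 1 vs 5, 2 vs 4] → B does not strictly dominate A (column X: 4 ≤ 4)
  B vs C: [4 vs 3, 1 vs 6, 2 vs 1] → B does not strictly dominate C (column Y: 1 ≤ 6)
  C vs A: [3 vs 4, 6 vs 5, 1 vs 4] → C does not strictly dominate A (column X: 3 ≤ 4)
  C vs B: [3 vs 4, 6 vs 1, 1 vs 2] → C does not strictly dominate B (column X: 3 ≤ 4)
No single strategy strictly dominates all others → no strictly dominant strategy.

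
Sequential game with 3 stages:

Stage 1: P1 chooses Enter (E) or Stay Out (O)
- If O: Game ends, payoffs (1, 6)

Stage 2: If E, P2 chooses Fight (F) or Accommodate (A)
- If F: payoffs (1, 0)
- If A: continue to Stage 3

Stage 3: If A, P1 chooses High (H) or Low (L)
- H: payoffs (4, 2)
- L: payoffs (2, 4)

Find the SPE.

SPE: (E, A, H); Outcome (4, 2)

Work:
Stage 3: P1 chooses H (4 vs 2)
Stage 2: P2: F->0, A->2 (anticipating H). Choose A
Stage 1: P1: O->1, E->4 (anticipating A, H). Choose E
SPE path: E -> A -> H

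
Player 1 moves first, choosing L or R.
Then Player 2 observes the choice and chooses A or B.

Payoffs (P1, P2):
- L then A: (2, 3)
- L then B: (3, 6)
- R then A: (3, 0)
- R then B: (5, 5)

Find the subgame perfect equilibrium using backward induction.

P1 plays R, P2 plays B after L and B after R; Payoff (5, 5)

Work:
Backward induction:
After L: P2 chooses B → P1 gets 3
After R: P2 chooses B → P1 gets 5
P1 chooses R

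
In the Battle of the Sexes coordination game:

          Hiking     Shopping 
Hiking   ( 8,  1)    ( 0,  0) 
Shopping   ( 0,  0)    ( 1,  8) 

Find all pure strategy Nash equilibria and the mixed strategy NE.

Pure NE: (Hiking, Hiking) and (Shopping, Shopping); Mixed NE: p = 0.8889, q = 0.1111

Work:
Check pure NE:
(Hiking, Hiking): (8, 1) - no unilateral deviation beneficial
(Shopping, Shopping): (1, 8) - no unilateral deviation beneficial
Mixed NE: P1 plays Hiking with p = 0.8889, P2 plays Hiking with q = 0.1111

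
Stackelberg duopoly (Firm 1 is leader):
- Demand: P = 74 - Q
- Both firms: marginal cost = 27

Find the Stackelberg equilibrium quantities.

q₁* (leader) = 23.5, q₂* (follower) = 11.75

Work:
Follower's reaction: q₂ = (a - c - q₁)/2
Leader substitutes: π₁ = q₁·(a - q₁ - (a-c-q₁)/2 - c)
FOC: q₁* = (74 - 27)/2 = 23.50
Then: q₂* = (74 - 27 - 23.5)/2 = 11.75
Leader has first-mover advantage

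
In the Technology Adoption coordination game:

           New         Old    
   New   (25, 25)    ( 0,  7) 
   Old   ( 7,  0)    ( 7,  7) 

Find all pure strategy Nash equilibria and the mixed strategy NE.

Pure NE: (New, New) and (Old, Old); Mixed NE: p = 0.28, q = 0.28

Work:
Check pure NE:
(New, New): (25, 25) - no unilateral deviation beneficial
(Old, Old): (7, 7) - no unilateral deviation beneficial
Mixed NE: P1 plays New with p = 0.28, P2 plays New with q = 0.28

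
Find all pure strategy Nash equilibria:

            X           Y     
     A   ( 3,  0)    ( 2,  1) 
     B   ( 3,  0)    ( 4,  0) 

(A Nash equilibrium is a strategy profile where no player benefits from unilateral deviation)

Nash equilibrium: (B, X), (B, Y)

Work:
Best responses:
  P1 vs X: payoffs [3, 3] → best response A/B (payoff 3)
  P1 vs Y: payoffs [2, 4] → best response B (payoff 4)
  P2 vs A: payoffs [0, 1] → best response Y (payoff 1)
  P2 vs B: payoffs [0, 0] → best response X/Y (payoff 0)
Mutual best responses: (B,X), (B,Y) → Nash equilibria.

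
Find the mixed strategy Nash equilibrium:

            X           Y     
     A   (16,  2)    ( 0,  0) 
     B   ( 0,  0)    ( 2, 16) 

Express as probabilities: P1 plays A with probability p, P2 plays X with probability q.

p = 0.8889, q = 0.1111

Work:
Find probabilities that make opponent indifferent:
P2 chooses q to make P1 indifferent between A and B
P1 chooses p to make P2 indifferent between X and Y
Mixed NE: P1 plays (A: 0.8889, B: 0.1111), P2 plays (X: 0.1111, Y: 0.8889)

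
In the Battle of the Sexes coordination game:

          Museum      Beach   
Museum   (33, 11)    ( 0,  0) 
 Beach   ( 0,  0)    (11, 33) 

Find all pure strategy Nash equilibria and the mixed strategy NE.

Pure NE: (Museum, Museum) and (Beach, Beach); Mixed NE: p = 0.75, q = 0.25

Work:
Check pure NE:
(Museum, Museum): (33, 11) - no unilateral deviation beneficial
(Beach, Beach): (11, 33) - no unilateral deviation beneficial
Mixed NE: P1 plays Museum with p = 0.75, P2 plays Museum with q = 0.25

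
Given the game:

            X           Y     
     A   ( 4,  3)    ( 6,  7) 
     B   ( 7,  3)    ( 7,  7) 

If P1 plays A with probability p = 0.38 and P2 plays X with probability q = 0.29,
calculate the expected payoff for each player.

E[P1] = 6.3996, E[P2] = 5.84

Work:
E[P1] = p·q·π₁(A,X) + p·(1-q)·π₁(A,Y) + (1-p)·q·π₁(B,X) + (1-p)·(1-q)·π₁(B,Y)
= 0.38·0.29·4 + 0.38·0.71·6 + 0.62·0.29·7 + 0.62·0.71·7
= 6.3996

E[P2] = 5.84 (similar calculation)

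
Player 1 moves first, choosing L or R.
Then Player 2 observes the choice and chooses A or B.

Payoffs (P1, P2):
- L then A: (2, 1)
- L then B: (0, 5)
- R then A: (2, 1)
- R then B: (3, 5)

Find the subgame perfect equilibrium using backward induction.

P1 plays R, P2 plays B after L and B after R; Payoff (3, 5)

Work:
Backward induction:
After L: P2 chooses B → P1 gets 0
After R: P2 chooses B → P1 gets 3
P1 chooses R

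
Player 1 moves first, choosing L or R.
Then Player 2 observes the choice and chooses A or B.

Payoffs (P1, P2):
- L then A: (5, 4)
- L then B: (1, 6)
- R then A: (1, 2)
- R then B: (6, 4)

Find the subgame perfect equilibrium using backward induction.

P1 plays R, P2 plays B after L and B after R; Payoff (6, 4)

Work:
Backward induction:
After L: P2 chooses B → P1 gets 1
After R: P2 chooses B → P1 gets 6
P1 chooses R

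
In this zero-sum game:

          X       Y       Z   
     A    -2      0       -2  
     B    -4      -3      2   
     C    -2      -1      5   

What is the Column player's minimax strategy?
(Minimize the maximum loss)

Column should play X, value = -2

Work:
Column player minimizes Row's maximum payoff:
Column X: max payoff to Row = -2
Column Y: max payoff to Row = 0
Column Z: max payoff to Row = 5
Minimum is -2, achieved by column X.
Minimax strategy: X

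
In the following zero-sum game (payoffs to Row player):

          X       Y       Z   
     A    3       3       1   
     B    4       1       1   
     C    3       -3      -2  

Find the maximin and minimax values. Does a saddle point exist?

Maximin = 1, Minimax = 1, Saddle: True

Work:
Row minimums: [1, 1, -3] → maximin = 1
Column maximums: [4, 3, 1] → minimax = 1
Saddle point exists! Game value = 1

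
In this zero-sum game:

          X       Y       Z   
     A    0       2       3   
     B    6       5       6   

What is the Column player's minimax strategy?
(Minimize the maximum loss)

Column should play Y, value = 5

Work:
Column player minimizes Row's maximum payoff:
Column X: max payoff to Row = 6
Column Y: max payoff to Row = 5
Column Z: max payoff to Row = 6
Minimum is 5, achieved by column Y.
Minimax strategy: Y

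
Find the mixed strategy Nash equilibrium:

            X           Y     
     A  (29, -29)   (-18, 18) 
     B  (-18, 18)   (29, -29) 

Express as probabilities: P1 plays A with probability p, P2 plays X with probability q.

p = 0.5, q = 0.5

Work:
Find probabilities that make opponent indifferent:
P2 chooses q to make P1 indifferent between A and B
P1 chooses p to make P2 indifferent between X and Y
Mixed NE: P1 plays (A: 0.5, B: 0.5), P2 plays (X: 0.5, Y: 0.5)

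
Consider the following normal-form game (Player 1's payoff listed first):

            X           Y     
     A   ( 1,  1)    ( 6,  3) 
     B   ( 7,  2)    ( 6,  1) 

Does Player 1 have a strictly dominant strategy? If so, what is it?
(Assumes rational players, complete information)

No strictly dominant strategy exists for Player 1

Work:
A strategy strictly dominates another if it gives a strictly higher payoff against every opponent action. Compare each pair of P1's strategies column-by-column:
  A vs B: [1 vs 7, 6 vs 6] → A does not strictly dominate B (column X: 1 ≤ 7)
  B vs A: [7 vs 1, 6 vs 6] → B does not strictly dominate A (column Y: 6 ≤ 6)
No single strategy strictly dominates all others → no strictly dominant strategy.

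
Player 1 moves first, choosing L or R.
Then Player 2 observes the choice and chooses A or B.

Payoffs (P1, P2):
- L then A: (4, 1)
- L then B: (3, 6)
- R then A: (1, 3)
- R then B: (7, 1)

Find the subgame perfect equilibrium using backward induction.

P1 plays L, P2 plays B after L and A after R; Payoff (3, 6)

Work:
Backward induction:
After L: P2 chooses B → P1 gets 3
After R: P2 chooses A → P1 gets 1
P1 chooses L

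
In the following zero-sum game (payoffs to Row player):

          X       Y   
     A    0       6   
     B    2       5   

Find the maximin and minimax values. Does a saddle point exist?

Maximin = 2, Minimax = 2, Saddle: True

Work:
Row minimums: [0, 2] → maximin = 2
Column maximums: [2, 6] → minimax = 2
Saddle point exists! Game value = 2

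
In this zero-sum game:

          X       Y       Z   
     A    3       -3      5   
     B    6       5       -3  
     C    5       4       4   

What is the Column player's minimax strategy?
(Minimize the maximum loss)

Column should play Y or Z (all achieve the minimum), value = 5

Work:
Column player minimizes Row's maximum payoff:
Column X: max payoff to Row = 6
Column Y: max payoff to Row = 5
Column Z: max payoff to Row = 5
Minimum is 5, achieved by columns Y, Z (tied).
Each of Y or Z is a minimax strategy.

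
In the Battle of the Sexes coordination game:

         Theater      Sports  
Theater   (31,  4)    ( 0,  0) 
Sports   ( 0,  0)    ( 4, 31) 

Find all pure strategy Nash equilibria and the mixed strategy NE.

Pure NE: (Theater, Theater) and (Sports, Sports); Mixed NE: p = 0.8857, q = 0.1143

Work:
Check pure NE:
(Theater, Theater): (31, 4) - no unilateral deviation beneficial
(Sports, Sports): (4, 31) - no unilateral deviation beneficial
Mixed NE: P1 plays Theater with p = 0.8857, P2 plays Theater with q = 0.1143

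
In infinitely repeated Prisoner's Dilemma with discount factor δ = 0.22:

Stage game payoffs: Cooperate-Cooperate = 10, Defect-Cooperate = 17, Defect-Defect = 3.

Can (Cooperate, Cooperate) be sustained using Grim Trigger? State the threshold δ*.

δ* = 0.5; since δ = 0.22 < 0.5, cooperation cannot be sustained

Work:
For Grim Trigger:
Cooperate forever: 10/(1-δ)
Defect then punished: 17 + 3·δ/(1-δ)
Need: 10/(1-δ) ≥ 17 + 3·δ/(1-δ)
Solving: δ ≥ (T-R)/(T-P) = (17-10)/(17-3) = 0.5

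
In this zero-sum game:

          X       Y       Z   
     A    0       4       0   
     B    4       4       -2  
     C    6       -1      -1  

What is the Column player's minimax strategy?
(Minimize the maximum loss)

Column should play Z, value = 0

Work:
Column player minimizes Row's maximum payoff:
Column X: max payoff to Row = 6
Column Y: max payoff to Row = 4
Column Z: max payoff to Row = 0
Minimum is 0, achieved by column Z.
Minimax strategy: Z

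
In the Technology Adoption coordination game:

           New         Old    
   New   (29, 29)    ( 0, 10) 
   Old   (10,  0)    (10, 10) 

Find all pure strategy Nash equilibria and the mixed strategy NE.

Pure NE: (New, New) and (Old, Old); Mixed NE: p = 0.3448, q = 0.3448

Work:
Check pure NE:
(New, New): (29, 29) - no unilateral deviation beneficial
(Old, Old): (10, 10) - no unilateral deviation beneficial
Mixed NE: P1 plays New with p = 0.3448, P2 plays New with q = 0.3448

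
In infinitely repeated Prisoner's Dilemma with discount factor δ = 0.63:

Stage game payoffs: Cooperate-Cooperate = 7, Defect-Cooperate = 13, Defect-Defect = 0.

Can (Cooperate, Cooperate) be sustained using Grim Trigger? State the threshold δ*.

δ* = 0.4615; since δ = 0.63 ≥ 0.4615, cooperation can be sustained

Work:
For Grim Trigger:
Cooperate forever: 7/(1-δ)
Defect then punished: 13 + 0·δ/(1-δ)
Need: 7/(1-δ) ≥ 13 + 0·δ/(1-δ)
Solving: δ ≥ (T-R)/(T-P) = (13-7)/(13-0) = 0.4615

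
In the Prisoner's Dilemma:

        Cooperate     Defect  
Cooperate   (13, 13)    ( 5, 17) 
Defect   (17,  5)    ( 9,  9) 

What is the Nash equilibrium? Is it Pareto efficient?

(Defect, Defect) is NE; not Pareto efficient

Work:
Defect dominates Cooperate for both players:
If P2 cooperates: Defect (17) > Cooperate (13)
If P2 defects: Defect (9) > Cooperate (5)
NE: (Defect, Defect) with payoff (9, 9)
But (Cooperate, Cooperate) = (13, 13) Pareto dominates (9, 9)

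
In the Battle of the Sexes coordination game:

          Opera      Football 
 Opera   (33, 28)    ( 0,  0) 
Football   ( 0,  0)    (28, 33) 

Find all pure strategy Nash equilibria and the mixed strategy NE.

Pure NE: (Opera, Opera) and (Football, Football); Mixed NE: p = 0.541, q = 0.459

Work:
Check pure NE:
(Opera, Opera): (33, 28) - no unilateral deviation beneficial
(Football, Football): (28, 33) - no unilateral deviation beneficial
Mixed NE: P1 plays Opera with p = 0.541, P2 plays Opera with q = 0.459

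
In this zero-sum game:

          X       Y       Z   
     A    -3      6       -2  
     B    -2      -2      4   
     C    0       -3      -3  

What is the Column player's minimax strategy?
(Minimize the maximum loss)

Column should play X, value = 0

Work:
Column player minimizes Row's maximum payoff:
Column X: max payoff to Row = 0
Column Y: max payoff to Row = 6
Column Z: max payoff to Row = 4
Minimum is 0, achieved by column X.
Minimax strategy: X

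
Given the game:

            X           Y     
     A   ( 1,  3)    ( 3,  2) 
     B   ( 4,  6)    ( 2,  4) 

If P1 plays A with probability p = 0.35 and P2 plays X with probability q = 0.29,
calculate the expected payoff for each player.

E[P1] = 2.524, E[P2] = 3.7785

Work:
E[P1] = p·q·π₁(A,X) + p·(1-q)·π₁(A,Y) + (1-p)·q·π₁(B,X) + (1-p)·(1-q)·π₁(B,Y)
= 0.35·0.29·1 + 0.35·0.71·3 + 0.65·0.29·4 + 0.65·0.71·2
= 2.524

E[P2] = 3.7785 (similar calculation)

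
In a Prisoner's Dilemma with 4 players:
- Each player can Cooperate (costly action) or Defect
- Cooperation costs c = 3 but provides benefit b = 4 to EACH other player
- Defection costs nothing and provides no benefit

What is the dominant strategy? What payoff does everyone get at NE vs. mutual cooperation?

Dominant: Defect; NE payoff = 0; Coop payoff = 9

Work:
Defect dominates (saves cost c = 3, benefit to others is external)
NE: All defect → everyone gets 0
If all cooperate: each receives (3)×4 - 3 = 9
Social dilemma: 9 > 0 but NE gives 0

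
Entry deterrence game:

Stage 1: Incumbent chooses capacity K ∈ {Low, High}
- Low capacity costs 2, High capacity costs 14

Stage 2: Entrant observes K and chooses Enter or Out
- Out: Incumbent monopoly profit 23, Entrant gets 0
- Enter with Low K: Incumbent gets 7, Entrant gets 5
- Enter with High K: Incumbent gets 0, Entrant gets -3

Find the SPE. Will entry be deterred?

SPE: (High, Enter|Low, Out|High); Entry deterred. Incumbent net profit = 9

Work:
After Low K: Entrant enters (5 > 0)
After High K: Entrant stays out (-3 < 0)
Incumbent: Low → 7−2=5, High → 23−14=9
Incumbent chooses High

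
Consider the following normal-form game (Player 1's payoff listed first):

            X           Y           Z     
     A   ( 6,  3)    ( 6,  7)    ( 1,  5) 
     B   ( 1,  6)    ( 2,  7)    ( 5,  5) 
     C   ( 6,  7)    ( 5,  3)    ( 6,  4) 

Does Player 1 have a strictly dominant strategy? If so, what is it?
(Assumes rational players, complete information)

No strictly dominant strategy exists for Player 1

Work:
A strategy strictly dominates another if it gives a strictly higher payoff against every opponent action. Compare each pair of P1's strategies column-by-column:
  A vs B: [6 vs 1, 6 vs 2, 1 vs 5] → A does not strictly dominate B (column Z: 1 ≤ 5)
  A vs C: [6 vs 6, 6 vs 5, 1 vs 6] → A does not strictly dominate C (column X: 6 ≤ 6)
  B vs A: [1 vs 6, 2 vs 6, 5 vs 1] → B does not strictly dominate A (column X: 1 ≤ 6)
  B vs C: [1 vs 6, 2 vs 5, 5 vs 6] → B does not strictly dominate C (column X: 1 ≤ 6)
  C vs A: [6 vs 6, 5 vs 6, 6 vs 1] → C does not strictly dominate A (column X: 6 ≤ 6)
  C vs B: [6 vs 1, 5 vs 2, 6 vs 5] → C strictly dominates B
No single strategy strictly dominates all others → no strictly dominant strategy.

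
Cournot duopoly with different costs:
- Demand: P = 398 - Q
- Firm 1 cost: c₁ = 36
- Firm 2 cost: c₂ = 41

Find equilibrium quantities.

q₁* = 122.33, q₂* = 117.33

Work:
Reaction: q₁ = (398 - 36 - q₂)/2
Reaction: q₂ = (398 - 41 - q₁)/2
Solve simultaneously:
q₁* = (398 - 2×36 + 41)/3 = 122.33
q₂* = (398 - 2×41 + 36)/3 = 117.33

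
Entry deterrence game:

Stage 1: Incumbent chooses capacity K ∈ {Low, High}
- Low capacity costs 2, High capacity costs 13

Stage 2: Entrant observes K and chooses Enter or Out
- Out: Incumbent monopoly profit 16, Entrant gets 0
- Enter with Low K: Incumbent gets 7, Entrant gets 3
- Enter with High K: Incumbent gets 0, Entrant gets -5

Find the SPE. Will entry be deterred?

SPE: (Low, Enter|Low, Out|High); Entry not deterred. Incumbent net profit = 5, Entrant gets 3

Work:
After Low K: Entrant enters (3 > 0)
After High K: Entrant stays out (-5 < 0)
Incumbent: Low → 7−2=5, High → 16−13=3
Incumbent chooses Low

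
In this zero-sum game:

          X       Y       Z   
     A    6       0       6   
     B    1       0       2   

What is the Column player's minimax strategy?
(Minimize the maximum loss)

Column should play Y, value = 0

Work:
Column player minimizes Row's maximum payoff:
Column X: max payoff to Row = 6
Column Y: max payoff to Row = 0
Column Z: max payoff to Row = 6
Minimum is 0, achieved by column Y.
Minimax strategy: Y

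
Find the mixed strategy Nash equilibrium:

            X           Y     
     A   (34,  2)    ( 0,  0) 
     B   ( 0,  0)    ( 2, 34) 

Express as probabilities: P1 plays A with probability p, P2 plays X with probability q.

p = 0.9444, q = 0.0556

Work:
Find probabilities that make opponent indifferent:
P2 chooses q to make P1 indifferent between A and B
P1 chooses p to make P2 indifferent between X and Y
Mixed NE: P1 plays (A: 0.9444, B: 0.0556), P2 plays (X: 0.0556, Y: 0.9444)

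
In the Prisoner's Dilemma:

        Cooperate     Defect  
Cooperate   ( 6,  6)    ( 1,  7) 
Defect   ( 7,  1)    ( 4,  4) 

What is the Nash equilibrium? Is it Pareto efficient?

(Defect, Defect) is NE; not Pareto efficient

Work:
Defect dominates Cooperate for both players:
If P2 cooperates: Defect (7) > Cooperate (6)
If P2 defects: Defect (4) > Cooperate (1)
NE: (Defect, Defect) with payoff (4, 4)
But (Cooperate, Cooperate) = (6, 6) Pareto dominates (4, 4)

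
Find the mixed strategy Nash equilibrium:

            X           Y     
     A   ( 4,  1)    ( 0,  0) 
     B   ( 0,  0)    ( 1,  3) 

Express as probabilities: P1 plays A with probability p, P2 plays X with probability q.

p = 0.75, q = 0.2

Work:
Find probabilities that make opponent indifferent:
P2 chooses q to make P1 indifferent between A and B
P1 chooses p to make P2 indifferent between X and Y
Mixed NE: P1 plays (A: 0.75, B: 0.25), P2 plays (X: 0.2, Y: 0.8)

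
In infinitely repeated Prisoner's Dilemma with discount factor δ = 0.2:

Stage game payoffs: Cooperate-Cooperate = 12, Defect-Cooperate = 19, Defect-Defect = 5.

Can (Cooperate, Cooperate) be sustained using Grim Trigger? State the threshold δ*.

δ* = 0.5; since δ = 0.2 < 0.5, cooperation cannot be sustained

Work:
For Grim Trigger:
Cooperate forever: 12/(1-δ)
Defect then punished: 19 + 5·δ/(1-δ)
Need: 12/(1-δ) ≥ 19 + 5·δ/(1-δ)
Solving: δ ≥ (T-R)/(T-P) = (19-12)/(19-5) = 0.5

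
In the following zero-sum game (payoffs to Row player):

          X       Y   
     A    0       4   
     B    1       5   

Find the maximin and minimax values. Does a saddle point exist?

Maximin = 1, Minimax = 1, Saddle: True

Work:
Row minimums: [0, 1] → maximin = 1
Column maximums: [1, 5] → minimax = 1
Saddle point exists! Game value = 1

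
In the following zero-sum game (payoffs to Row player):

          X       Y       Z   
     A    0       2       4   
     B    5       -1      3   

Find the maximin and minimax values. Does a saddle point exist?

Maximin = 0, Minimax = 2, Saddle: False

Work:
Row minimums: [0, -1] → maximin = 0
Column maximums: [5, 2, 4] → minimax = 2
No saddle point (maximin ≠ minimax). Mixed strategy needed.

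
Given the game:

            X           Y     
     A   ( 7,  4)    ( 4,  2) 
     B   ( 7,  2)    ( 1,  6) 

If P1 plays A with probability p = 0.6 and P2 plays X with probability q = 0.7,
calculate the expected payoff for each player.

E[P1] = 5.74, E[P2] = 3.32

Work:
E[P1] = p·q·π₁(A,X) + p·(1-q)·π₁(A,Y) + (1-p)·q·π₁(B,X) + (1-p)·(1-q)·π₁(B,Y)
= 0.6·0.7·7 + 0.6·0.3·4 + 0.4·0.7·7 + 0.4·0.3·1
= 5.74

E[P2] = 3.32 (similar calculation)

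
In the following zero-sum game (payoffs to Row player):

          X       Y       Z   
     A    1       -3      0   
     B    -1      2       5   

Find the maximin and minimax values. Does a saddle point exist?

Maximin = -1, Minimax = 1, Saddle: False

Work:
Row minimums: [-3, -1] → maximin = -1
Column maximums: [1, 2, 5] → minimax = 1
No saddle point (maximin ≠ minimax). Mixed strategy needed.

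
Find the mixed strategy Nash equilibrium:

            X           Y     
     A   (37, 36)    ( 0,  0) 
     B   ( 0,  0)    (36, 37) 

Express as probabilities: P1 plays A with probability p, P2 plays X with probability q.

p = 0.5068, q = 0.4932

Work:
Find probabilities that make opponent indifferent:
P2 chooses q to make P1 indifferent between A and B
P1 chooses p to make P2 indifferent between X and Y
Mixed NE: P1 plays (A: 0.5068, B: 0.4932), P2 plays (X: 0.4932, Y: 0.5068)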